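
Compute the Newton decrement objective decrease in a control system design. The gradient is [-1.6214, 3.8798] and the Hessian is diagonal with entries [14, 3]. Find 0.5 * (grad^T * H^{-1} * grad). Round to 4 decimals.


Step 1: H is diagonal, so H^(-1) * g = [-0.1158, 1.2933].
Step 2: g^T H^(-1) g = sum_i g_i^2 / H_ii
  = (-1.6214)^2/14 + (3.8798)^2/3
  = 0.1878 + 5.0176 = 5.2054
Step 3: Objective decrease = 0.5 * g^T H^(-1) g = 2.6027


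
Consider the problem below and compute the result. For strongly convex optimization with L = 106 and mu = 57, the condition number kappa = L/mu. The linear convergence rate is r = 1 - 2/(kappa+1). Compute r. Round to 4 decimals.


Step 1: Compute the condition number.
kappa = L/mu = 106/57 = 1.8596
Step 2: Compute the convergence rate.
r = 1 - 2/(kappa + 1) = 1 - 2*mu/(L + mu) = (L - mu)/(L + mu) = 49/163 = 0.3006


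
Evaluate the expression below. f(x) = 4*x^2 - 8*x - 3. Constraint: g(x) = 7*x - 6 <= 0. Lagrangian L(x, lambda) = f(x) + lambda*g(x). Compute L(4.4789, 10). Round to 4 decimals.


Step 1: Evaluate f(x).
f(4.4789) = 4*4.4789^2 - 8*4.4789 - 3 = 41.411
Step 2: Evaluate g(x).
g(4.4789) = 7*4.4789 - 6 = 25.3523
Step 3: Compute Lagrangian.
L = 41.411 + 10*25.3523 = 294.934


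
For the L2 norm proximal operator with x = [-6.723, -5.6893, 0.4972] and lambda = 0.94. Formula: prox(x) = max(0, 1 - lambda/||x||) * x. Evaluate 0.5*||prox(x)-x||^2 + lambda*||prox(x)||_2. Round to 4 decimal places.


Step 1: Compute ||x||.
||x|| = 8.8212
Step 2: Compute scaling factor.
scale = max(0, 1 - 0.94/8.8212) = 0.8934
Step 3: prox(x) = [-6.0066, -5.083, 0.4442]
||prox(x)|| = 7.8812
Step 4: Proximal objective.
0.5*||prox-x||^2 = 0.4418
lambda*||prox|| = 7.4083
Total = 7.8502


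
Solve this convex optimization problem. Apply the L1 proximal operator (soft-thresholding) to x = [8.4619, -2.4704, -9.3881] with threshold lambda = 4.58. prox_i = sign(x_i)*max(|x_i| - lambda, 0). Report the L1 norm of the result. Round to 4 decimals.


Soft-thresholding with lambda = 4.58:
prox(8.4619) = sign(8.4619)*max(|8.4619| - 4.58, 0) = 3.8819
prox(-2.4704) = sign(-2.4704)*max(|-2.4704| - 4.58, 0) = 0.0
prox(-9.3881) = sign(-9.3881)*max(|-9.3881| - 4.58, 0) = -4.8081
prox(x) = [3.8819, 0.0, -4.8081]
||prox(x)||_1 = 3.8819 + 0.0 + 4.8081 = 8.69


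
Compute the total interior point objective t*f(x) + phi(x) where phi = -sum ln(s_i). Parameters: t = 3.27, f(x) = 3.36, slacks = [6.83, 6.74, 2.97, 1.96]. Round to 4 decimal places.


Step 1: Compute log-barrier.
ln values: [1.9213, 1.9081, 1.0886, 0.6729]
phi = -(1.9213 + 1.9081 + 1.0886 + 0.6729) = -5.5909
Step 2: Compute augmented objective.
t*f(x) = 3.27*3.36 = 10.9872
Total = 10.9872 - 5.5909 = 5.3963


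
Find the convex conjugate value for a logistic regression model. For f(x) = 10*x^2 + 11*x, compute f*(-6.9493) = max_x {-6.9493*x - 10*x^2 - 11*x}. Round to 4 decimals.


f*(y) = sup_x {y*x - a*x^2 - b*x} = sup_x {(y-b)*x - a*x^2}
FOC: (y - b) - 2a*x = 0 => x* = (y - b)/(2a)
x* = (-6.9493 - 11)/(2*10) = -0.8975
f*(-6.9493) = (y-b)^2/(4a) = (-6.9493 - 11)^2/(4*10)
= 322.1774/40 = 8.0544


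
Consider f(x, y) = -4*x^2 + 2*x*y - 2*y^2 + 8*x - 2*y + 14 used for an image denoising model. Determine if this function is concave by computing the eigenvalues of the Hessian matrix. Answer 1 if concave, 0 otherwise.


The Hessian of f(x,y) = -4*x^2 + 2*x*y - 2*y^2 + 8*x - 2*y + 14 is:
H = [[-8, 2], [2, -4]]
Trace = -8 - 4 = -12
Determinant = -8*-4 - (2)^2 = 28
Discriminant = (-12)^2 - 4*28 = 32.0
Eigenvalues: lambda_1 = -8.8284, lambda_2 = -3.1716
The function is concave.

1


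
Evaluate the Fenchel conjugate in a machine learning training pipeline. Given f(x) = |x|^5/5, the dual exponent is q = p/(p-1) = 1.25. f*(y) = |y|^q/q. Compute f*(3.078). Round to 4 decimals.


The conjugate exponent q satisfies 1/p + 1/q = 1.
p = 5, so q = 5/(5 - 1) = 1.25
|y|^q = 3.078^1.25 = 4.077
f*(3.078) = 4.077 / 1.25 = 3.2616


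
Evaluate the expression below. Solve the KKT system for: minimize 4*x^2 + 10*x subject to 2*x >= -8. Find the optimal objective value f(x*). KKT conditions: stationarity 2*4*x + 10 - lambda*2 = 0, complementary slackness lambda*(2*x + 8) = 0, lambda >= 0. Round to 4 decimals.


Step 1: Try lambda = 0 (constraint inactive).
Stationarity: 2*4*x + 10 = 0
x* = -10/(2*4) = -1.25
Check constraint: 2*-1.25 = -2.5 >= -8 -- satisfied.
Step 2: Compute optimal value.
f(x*) = 4*(-1.25)^2 + 10*(-1.25) = -6.25


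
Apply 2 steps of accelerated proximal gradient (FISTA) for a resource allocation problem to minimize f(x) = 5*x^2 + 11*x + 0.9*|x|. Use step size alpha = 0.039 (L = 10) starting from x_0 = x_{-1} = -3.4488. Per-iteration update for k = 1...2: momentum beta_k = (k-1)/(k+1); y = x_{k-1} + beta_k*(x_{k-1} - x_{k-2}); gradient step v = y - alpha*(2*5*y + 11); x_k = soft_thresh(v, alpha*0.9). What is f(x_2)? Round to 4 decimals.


FISTA on f(x) = 5*x^2 + 11*x + 0.9*|x|
L = 10, alpha = 0.039
Iteration 1: beta = 0.0, y = -3.4488 + 0.0*(-3.4488 + 3.4488) = -3.4488
  grad(y) = -23.488, v = y - alpha*grad = -2.5328
  prox(v) = soft_thresh(-2.5328, 0.0351) = -2.4977
Iteration 2: beta = 0.3333, y = -2.4977 + 0.3333*(-2.4977 + 3.4488) = -2.1806
  grad(y) = -10.8062, v = y - alpha*grad = -1.7592
  prox(v) = soft_thresh(-1.7592, 0.0351) = -1.7241
f(x_2) = 5*(-1.7241)^2 + 11*(-1.7241) + 0.9*|-1.7241| = -2.5509


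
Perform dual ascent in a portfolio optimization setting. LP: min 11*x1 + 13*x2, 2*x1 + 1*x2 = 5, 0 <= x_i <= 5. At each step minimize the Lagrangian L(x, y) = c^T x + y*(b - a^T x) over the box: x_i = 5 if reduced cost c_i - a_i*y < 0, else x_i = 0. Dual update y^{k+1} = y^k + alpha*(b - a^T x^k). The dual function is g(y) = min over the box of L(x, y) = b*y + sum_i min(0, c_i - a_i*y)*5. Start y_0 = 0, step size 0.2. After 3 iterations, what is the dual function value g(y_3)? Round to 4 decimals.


Dual ascent for LP: min 11*x1 + 13*x2, 2*x1 + 1*x2 = 5, 0 <= x_i <= 5
Step 1: y^k = 0.0, reduced costs: (11.0, 13.0)
  x^k = (0.0, 0.0), subgradient = b - a^T x = 5.0
  y^{k+1} = 0.0 + 0.2*5.0 = 1.0
Step 2: y^k = 1.0, reduced costs: (9.0, 12.0)
  x^k = (0.0, 0.0), subgradient = b - a^T x = 5.0
  y^{k+1} = 1.0 + 0.2*5.0 = 2.0
Step 3: y^k = 2.0, reduced costs: (7.0, 11.0)
  x^k = (0.0, 0.0), subgradient = b - a^T x = 5.0
  y^{k+1} = 2.0 + 0.2*5.0 = 3.0
Dual objective at y_3 = 3.0: reduced costs (5.0, 10.0), box minimizer x = (0.0, 0.0)
g(y_3) = b*y + (c1 - a1*y)*x1 + (c2 - a2*y)*x2 = 5*3.0 + 5.0*0.0 + 10.0*0.0 = 15.0 + 0.0 + 0.0 = 15.0


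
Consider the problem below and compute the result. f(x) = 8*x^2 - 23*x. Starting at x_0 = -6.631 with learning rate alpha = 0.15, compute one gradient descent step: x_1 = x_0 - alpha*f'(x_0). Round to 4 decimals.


We compute the gradient at x_0 and apply the update.
f'(x) = 16*x - 23
f'(-6.631) = 16*-6.631 - 23 = -129.096
x_1 = -6.631 - 0.15*-129.096 = 12.7334


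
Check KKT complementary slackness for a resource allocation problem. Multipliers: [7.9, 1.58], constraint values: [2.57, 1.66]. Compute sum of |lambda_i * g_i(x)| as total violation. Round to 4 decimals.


KKT complementary slackness check:
lambda_1 * g_1 = 7.9 * 2.57 = 20.303
lambda_2 * g_2 = 1.58 * 1.66 = 2.6228
Total violation = 20.303 + 2.6228 = 22.9258


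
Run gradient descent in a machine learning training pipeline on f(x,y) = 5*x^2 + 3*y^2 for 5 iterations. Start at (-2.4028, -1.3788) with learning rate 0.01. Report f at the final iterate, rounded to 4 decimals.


Gradient descent on f(x,y) = 5*x^2 + 3*y^2.
Starting point: (-2.4028, -1.3788), alpha = 0.01
Step 1: grad_x = 2*5*-2.4028 = -24.028, grad_y = 2*3*-1.3788 = -8.2728
  x_1 = -2.4028 - 0.01*-24.028 = -2.1625
  y_1 = -1.3788 - 0.01*-8.2728 = -1.2961
Step 2: grad_x = 2*5*-2.1625 = -21.6252, grad_y = 2*3*-1.2961 = -7.7764
  x_2 = -2.1625 - 0.01*-21.6252 = -1.9463
  y_2 = -1.2961 - 0.01*-7.7764 = -1.2183
Step 3: grad_x = 2*5*-1.9463 = -19.4627, grad_y = 2*3*-1.2183 = -7.3098
  x_3 = -1.9463 - 0.01*-19.4627 = -1.7516
  y_3 = -1.2183 - 0.01*-7.3098 = -1.1452
Step 4: grad_x = 2*5*-1.7516 = -17.5164, grad_y = 2*3*-1.1452 = -6.8713
  x_4 = -1.7516 - 0.01*-17.5164 = -1.5765
  y_4 = -1.1452 - 0.01*-6.8713 = -1.0765
Step 5: grad_x = 2*5*-1.5765 = -15.7648, grad_y = 2*3*-1.0765 = -6.459
  x_5 = -1.5765 - 0.01*-15.7648 = -1.4188
  y_5 = -1.0765 - 0.01*-6.459 = -1.0119
f(-1.4188, -1.0119) = 5*(-1.4188)^2 + 3*(-1.0119)^2 = 13.1373


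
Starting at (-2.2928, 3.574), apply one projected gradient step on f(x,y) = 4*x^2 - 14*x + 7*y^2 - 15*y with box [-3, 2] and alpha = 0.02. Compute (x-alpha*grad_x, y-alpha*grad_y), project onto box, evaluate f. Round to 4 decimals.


Step 1: Compute gradient at (-2.2928, 3.574).
grad_x = 2*4*-2.2928 - 14 = -32.3424
grad_y = 2*7*3.574 - 15 = 35.036
Step 2: Gradient step.
x_raw = -2.2928 - 0.02*-32.3424 = -1.646
y_raw = 3.574 - 0.02*35.036 = 2.8733
Step 3: Project onto [-3, 2].
x_proj = clip(-1.646) = -1.646
y_proj = clip(2.8733) = 2.0
Step 4: Evaluate f.
f(-1.646, 2.0) = 31.88


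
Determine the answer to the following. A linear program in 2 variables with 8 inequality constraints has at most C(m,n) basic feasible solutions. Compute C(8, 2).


Each vertex corresponds to some choice of n active constraints out of m, so the number of vertices is at most C(m, n) = m! / (n!(m-n)!).
m = 8, n = 2
Numerator: 8 * 7
Denominator: 2! = 2
C(8, 2) = 28


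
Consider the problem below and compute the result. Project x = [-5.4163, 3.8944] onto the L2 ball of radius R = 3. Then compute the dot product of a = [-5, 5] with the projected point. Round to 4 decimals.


Step 1: Compute ||x|| (intermediates to 6 decimals).
||x|| = sqrt((-5.4163)^2 + 3.8944^2) = 6.671031
Step 2: Project.
Since ||x|| > R, scale = R/||x|| = 3/6.671031 = 0.449706, proj(x) = scale * x
proj(x) = [-2.435743, 1.751335]
Step 3: Dot product.
a^T * proj(x) = -5*(-2.435743) + 5*1.751335 = 20.9354


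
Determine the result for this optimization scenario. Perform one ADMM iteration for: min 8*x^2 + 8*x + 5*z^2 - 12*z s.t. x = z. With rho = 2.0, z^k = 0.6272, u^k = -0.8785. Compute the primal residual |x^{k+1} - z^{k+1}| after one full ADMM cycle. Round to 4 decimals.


ADMM iteration with rho = 2.0, z^k = 0.6272, u^k = -0.8785
Step 1: x-update.
Minimize 8*x^2 + 8*x + (2.0/2)*(x - 0.6272 - 0.8785)^2
FOC: (2*8 + 2.0)*x = -8 + 2.0*(0.6272 + 0.8785)
x^{k+1} = -0.2771
Step 2: z-update.
Minimize 5*z^2 - 12*z + (2.0/2)*(-0.2771 - z - 0.8785)^2
FOC: (2*5 + 2.0)*z = 12 + 2.0*(-0.2771 - 0.8785)
z^{k+1} = 0.8074
Step 3: u-update.
u^{k+1} = -0.8785 - 0.2771 - 0.8074 = -1.963
Step 4: Primal residual = |-0.2771 - 0.8074| = 1.0845


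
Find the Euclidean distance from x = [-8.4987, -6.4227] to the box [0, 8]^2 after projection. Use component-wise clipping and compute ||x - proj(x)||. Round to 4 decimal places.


Project each component onto [0, 8].
clip(-8.4987) = 0.0, clip(-6.4227) = 0.0
Projection = [0.0, 0.0]
Squared diffs: [72.2279, 41.2511]
Distance = sqrt(113.479) = 10.6527


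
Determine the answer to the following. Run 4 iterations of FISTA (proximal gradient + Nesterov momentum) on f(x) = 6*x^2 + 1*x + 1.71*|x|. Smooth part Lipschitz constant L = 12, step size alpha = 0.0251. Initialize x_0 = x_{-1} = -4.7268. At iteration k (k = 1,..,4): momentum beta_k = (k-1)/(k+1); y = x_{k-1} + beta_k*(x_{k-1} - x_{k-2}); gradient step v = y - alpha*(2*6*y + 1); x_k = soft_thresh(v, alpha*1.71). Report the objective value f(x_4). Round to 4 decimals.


FISTA on f(x) = 6*x^2 + 1*x + 1.71*|x|
L = 12, alpha = 0.0251
Iteration 1: beta = 0.0, y = -4.7268 + 0.0*(-4.7268 + 4.7268) = -4.7268
  grad(y) = -55.7216, v = y - alpha*grad = -3.3282
  prox(v) = soft_thresh(-3.3282, 0.0429) = -3.2853
Iteration 2: beta = 0.3333, y = -3.2853 + 0.3333*(-3.2853 + 4.7268) = -2.8048
  grad(y) = -32.6571, v = y - alpha*grad = -1.9851
  prox(v) = soft_thresh(-1.9851, 0.0429) = -1.9421
Iteration 3: beta = 0.5, y = -1.9421 + 0.5*(-1.9421 + 3.2853) = -1.2706
  grad(y) = -14.247, v = y - alpha*grad = -0.913
  prox(v) = soft_thresh(-0.913, 0.0429) = -0.8701
Iteration 4: beta = 0.6, y = -0.8701 + 0.6*(-0.8701 + 1.9421) = -0.2268
  grad(y) = -1.7217, v = y - alpha*grad = -0.1836
  prox(v) = soft_thresh(-0.1836, 0.0429) = -0.1407
f(x_4) = 6*(-0.1407)^2 + 1*(-0.1407) + 1.71*|-0.1407| = 0.2186


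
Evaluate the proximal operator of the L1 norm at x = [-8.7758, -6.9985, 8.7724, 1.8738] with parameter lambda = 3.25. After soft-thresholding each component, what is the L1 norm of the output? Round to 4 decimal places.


Soft-thresholding with lambda = 3.25:
prox(-8.7758) = sign(-8.7758)*max(|-8.7758| - 3.25, 0) = -5.5258
prox(-6.9985) = sign(-6.9985)*max(|-6.9985| - 3.25, 0) = -3.7485
prox(8.7724) = sign(8.7724)*max(|8.7724| - 3.25, 0) = 5.5224
prox(1.8738) = sign(1.8738)*max(|1.8738| - 3.25, 0) = 0.0
prox(x) = [-5.5258, -3.7485, 5.5224, 0.0]
||prox(x)||_1 = 5.5258 + 3.7485 + 5.5224 + 0.0 = 14.7967


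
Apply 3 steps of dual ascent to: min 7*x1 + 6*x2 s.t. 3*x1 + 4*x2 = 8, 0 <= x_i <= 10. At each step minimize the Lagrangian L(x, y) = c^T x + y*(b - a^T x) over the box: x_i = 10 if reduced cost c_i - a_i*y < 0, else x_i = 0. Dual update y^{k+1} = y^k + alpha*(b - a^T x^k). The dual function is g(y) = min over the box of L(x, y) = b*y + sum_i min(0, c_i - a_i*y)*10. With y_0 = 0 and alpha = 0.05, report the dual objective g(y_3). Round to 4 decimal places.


Dual ascent for LP: min 7*x1 + 6*x2, 3*x1 + 4*x2 = 8, 0 <= x_i <= 10
Step 1: y^k = 0.0, reduced costs: (7.0, 6.0)
  x^k = (0.0, 0.0), subgradient = b - a^T x = 8.0
  y^{k+1} = 0.0 + 0.05*8.0 = 0.4
Step 2: y^k = 0.4, reduced costs: (5.8, 4.4)
  x^k = (0.0, 0.0), subgradient = b - a^T x = 8.0
  y^{k+1} = 0.4 + 0.05*8.0 = 0.8
Step 3: y^k = 0.8, reduced costs: (4.6, 2.8)
  x^k = (0.0, 0.0), subgradient = b - a^T x = 8.0
  y^{k+1} = 0.8 + 0.05*8.0 = 1.2
Dual objective at y_3 = 1.2: reduced costs (3.4, 1.2), box minimizer x = (0.0, 0.0)
g(y_3) = b*y + (c1 - a1*y)*x1 + (c2 - a2*y)*x2 = 8*1.2 + 3.4*0.0 + 1.2*0.0 = 9.6 + 0.0 + 0.0 = 9.6


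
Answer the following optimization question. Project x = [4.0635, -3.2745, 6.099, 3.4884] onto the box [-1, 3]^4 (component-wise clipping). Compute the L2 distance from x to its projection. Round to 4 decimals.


Project each component onto [-1, 3].
clip(4.0635) = 3.0, clip(-3.2745) = -1.0, clip(6.099) = 3.0, clip(3.4884) = 3.0
Projection = [3.0, -1.0, 3.0, 3.0]
Squared diffs: [1.131, 5.1734, 9.6038, 0.2385]
Distance = sqrt(16.1467) = 4.0183


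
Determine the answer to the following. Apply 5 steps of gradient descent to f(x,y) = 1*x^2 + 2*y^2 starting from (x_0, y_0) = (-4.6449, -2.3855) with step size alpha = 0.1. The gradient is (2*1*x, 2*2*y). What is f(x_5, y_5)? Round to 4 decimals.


Gradient descent on f(x,y) = 1*x^2 + 2*y^2.
Starting point: (-4.6449, -2.3855), alpha = 0.1
Step 1: grad_x = 2*1*-4.6449 = -9.2898, grad_y = 2*2*-2.3855 = -9.542
  x_1 = -4.6449 - 0.1*-9.2898 = -3.7159
  y_1 = -2.3855 - 0.1*-9.542 = -1.4313
Step 2: grad_x = 2*1*-3.7159 = -7.4318, grad_y = 2*2*-1.4313 = -5.7252
  x_2 = -3.7159 - 0.1*-7.4318 = -2.9727
  y_2 = -1.4313 - 0.1*-5.7252 = -0.8588
Step 3: grad_x = 2*1*-2.9727 = -5.9455, grad_y = 2*2*-0.8588 = -3.4351
  x_3 = -2.9727 - 0.1*-5.9455 = -2.3782
  y_3 = -0.8588 - 0.1*-3.4351 = -0.5153
Step 4: grad_x = 2*1*-2.3782 = -4.7564, grad_y = 2*2*-0.5153 = -2.0611
  x_4 = -2.3782 - 0.1*-4.7564 = -1.9026
  y_4 = -0.5153 - 0.1*-2.0611 = -0.3092
Step 5: grad_x = 2*1*-1.9026 = -3.8051, grad_y = 2*2*-0.3092 = -1.2366
  x_5 = -1.9026 - 0.1*-3.8051 = -1.522
  y_5 = -0.3092 - 0.1*-1.2366 = -0.1855
f(-1.522, -0.1855) = 1*(-1.522)^2 + 2*(-0.1855)^2 = 2.3854


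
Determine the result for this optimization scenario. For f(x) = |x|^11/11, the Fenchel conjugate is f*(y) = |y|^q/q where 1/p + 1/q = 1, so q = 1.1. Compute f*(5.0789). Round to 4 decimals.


The conjugate exponent q satisfies 1/p + 1/q = 1.
p = 11, so q = 11/(11 - 1) = 1.1
|y|^q = 5.0789^1.1 = 5.9751
f*(5.0789) = 5.9751 / 1.1 = 5.4319


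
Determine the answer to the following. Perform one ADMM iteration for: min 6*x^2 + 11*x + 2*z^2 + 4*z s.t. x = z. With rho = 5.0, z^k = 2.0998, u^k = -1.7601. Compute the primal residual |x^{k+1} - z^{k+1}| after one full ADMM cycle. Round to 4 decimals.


ADMM iteration with rho = 5.0, z^k = 2.0998, u^k = -1.7601
Step 1: x-update.
Minimize 6*x^2 + 11*x + (5.0/2)*(x - 2.0998 - 1.7601)^2
FOC: (2*6 + 5.0)*x = -11 + 5.0*(2.0998 + 1.7601)
x^{k+1} = 0.4882
Step 2: z-update.
Minimize 2*z^2 + 4*z + (5.0/2)*(0.4882 - z - 1.7601)^2
FOC: (2*2 + 5.0)*z = -4 + 5.0*(0.4882 - 1.7601)
z^{k+1} = -1.1511
Step 3: u-update.
u^{k+1} = -1.7601 + 0.4882 + 1.1511 = -0.1208
Step 4: Primal residual = |0.4882 + 1.1511| = 1.6393


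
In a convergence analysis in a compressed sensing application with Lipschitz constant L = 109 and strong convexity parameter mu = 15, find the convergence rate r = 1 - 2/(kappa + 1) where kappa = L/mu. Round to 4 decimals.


Step 1: Compute the condition number.
kappa = L/mu = 109/15 = 7.2667
Step 2: Compute the convergence rate.
r = 1 - 2/(kappa + 1) = 1 - 2*mu/(L + mu) = (L - mu)/(L + mu) = 94/124 = 0.7581


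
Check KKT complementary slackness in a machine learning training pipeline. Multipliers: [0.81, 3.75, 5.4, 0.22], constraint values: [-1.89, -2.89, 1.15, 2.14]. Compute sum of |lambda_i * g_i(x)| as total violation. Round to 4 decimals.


KKT complementary slackness check:
lambda_1 * g_1 = 0.81 * -1.89 = -1.5309
lambda_2 * g_2 = 3.75 * -2.89 = -10.8375
lambda_3 * g_3 = 5.4 * 1.15 = 6.21
lambda_4 * g_4 = 0.22 * 2.14 = 0.4708
Total violation = 1.5309 + 10.8375 + 6.21 + 0.4708 = 19.0492


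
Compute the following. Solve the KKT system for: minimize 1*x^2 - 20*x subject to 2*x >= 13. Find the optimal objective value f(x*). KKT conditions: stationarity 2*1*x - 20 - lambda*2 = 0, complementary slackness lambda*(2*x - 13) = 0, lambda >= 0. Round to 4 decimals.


Step 1: Try lambda = 0 (constraint inactive).
Stationarity: 2*1*x - 20 = 0
x* = 20/(2*1) = 10.0
Check constraint: 2*10.0 = 20.0 >= 13 -- satisfied.
Step 2: Compute optimal value.
f(x*) = 1*10.0^2 - 20*10.0 = -100.0


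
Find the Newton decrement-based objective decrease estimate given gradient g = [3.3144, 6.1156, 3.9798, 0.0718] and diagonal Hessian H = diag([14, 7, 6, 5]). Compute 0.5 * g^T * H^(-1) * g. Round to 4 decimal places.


Step 1: H is diagonal, so H^(-1) * g = [0.2367, 0.8737, 0.6633, 0.0144].
Step 2: g^T H^(-1) g = sum_i g_i^2 / H_ii
  = (3.3144)^2/14 + (6.1156)^2/7 + (3.9798)^2/6 + (0.0718)^2/5
  = 0.7847 + 5.3429 + 2.6398 + 0.001 = 8.7684
Step 3: Objective decrease = 0.5 * g^T H^(-1) g = 4.3842


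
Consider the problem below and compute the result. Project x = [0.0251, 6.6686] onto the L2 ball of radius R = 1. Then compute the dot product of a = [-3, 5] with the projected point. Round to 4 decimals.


Step 1: Compute ||x|| (intermediates to 6 decimals).
||x|| = sqrt(0.0251^2 + 6.6686^2) = 6.668647
Step 2: Project.
Since ||x|| > R, scale = R/||x|| = 1/6.668647 = 0.149955, proj(x) = scale * x
proj(x) = [0.003764, 0.99999]
Step 3: Dot product.
a^T * proj(x) = -3*0.003764 + 5*0.99999 = 4.9887


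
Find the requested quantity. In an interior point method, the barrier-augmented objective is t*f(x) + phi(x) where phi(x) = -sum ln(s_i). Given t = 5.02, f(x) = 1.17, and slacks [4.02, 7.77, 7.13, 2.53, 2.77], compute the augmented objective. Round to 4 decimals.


Step 1: Compute log-barrier.
ln values: [1.3913, 2.0503, 1.9643, 0.9282, 1.0188]
phi = -(1.3913 + 2.0503 + 1.9643 + 0.9282 + 1.0188) = -7.3529
Step 2: Compute augmented objective.
t*f(x) = 5.02*1.17 = 5.8734
Total = 5.8734 - 7.3529 = -1.4795


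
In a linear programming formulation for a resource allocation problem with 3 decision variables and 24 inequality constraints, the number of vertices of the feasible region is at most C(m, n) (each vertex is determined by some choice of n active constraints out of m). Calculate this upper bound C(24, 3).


Each vertex corresponds to some choice of n active constraints out of m, so the number of vertices is at most C(m, n) = m! / (n!(m-n)!).
m = 24, n = 3
Numerator: 24 * 23 * 22
Denominator: 3! = 6
C(24, 3) = 2024


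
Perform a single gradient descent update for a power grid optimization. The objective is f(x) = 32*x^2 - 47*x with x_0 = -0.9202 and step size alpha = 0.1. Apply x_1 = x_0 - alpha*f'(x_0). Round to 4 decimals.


We compute the gradient at x_0 and apply the update.
f'(x) = 64*x - 47
f'(-0.9202) = 64*-0.9202 - 47 = -105.8928
x_1 = -0.9202 - 0.1*-105.8928 = 9.6691


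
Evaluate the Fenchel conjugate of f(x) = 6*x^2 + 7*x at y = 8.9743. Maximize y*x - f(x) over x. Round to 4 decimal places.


f*(y) = sup_x {y*x - a*x^2 - b*x} = sup_x {(y-b)*x - a*x^2}
FOC: (y - b) - 2a*x = 0 => x* = (y - b)/(2a)
x* = (8.9743 - 7)/(2*6) = 0.1645
f*(8.9743) = (y-b)^2/(4a) = (8.9743 - 7)^2/(4*6)
= 3.8979/24 = 0.1624


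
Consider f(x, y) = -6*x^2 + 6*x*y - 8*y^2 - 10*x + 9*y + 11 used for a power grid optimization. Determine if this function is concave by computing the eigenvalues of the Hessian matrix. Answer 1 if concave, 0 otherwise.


The Hessian of f(x,y) = -6*x^2 + 6*x*y - 8*y^2 - 10*x + 9*y + 11 is:
H = [[-12, 6], [6, -16]]
Trace = -12 - 16 = -28
Determinant = -12*-16 - (6)^2 = 156
Discriminant = (-28)^2 - 4*156 = 160.0
Eigenvalues: lambda_1 = -20.3246, lambda_2 = -7.6754
The function is concave.

1


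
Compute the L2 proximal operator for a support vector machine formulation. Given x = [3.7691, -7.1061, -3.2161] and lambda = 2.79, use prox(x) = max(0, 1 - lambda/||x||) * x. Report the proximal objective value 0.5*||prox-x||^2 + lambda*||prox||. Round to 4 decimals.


Step 1: Compute ||x||.
||x|| = 8.6629
Step 2: Compute scaling factor.
scale = max(0, 1 - 2.79/8.6629) = 0.6779
Step 3: prox(x) = [2.5552, -4.8175, -2.1803]
||prox(x)|| = 5.8729
Step 4: Proximal objective.
0.5*||prox-x||^2 = 3.8921
lambda*||prox|| = 16.3854
Total = 20.2775


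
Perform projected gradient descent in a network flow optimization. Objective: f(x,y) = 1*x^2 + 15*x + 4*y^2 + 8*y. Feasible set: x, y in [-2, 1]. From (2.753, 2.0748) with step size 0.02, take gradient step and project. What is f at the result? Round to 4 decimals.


Step 1: Compute gradient at (2.753, 2.0748).
grad_x = 2*1*2.753 + 15 = 20.506
grad_y = 2*4*2.0748 + 8 = 24.5984
Step 2: Gradient step.
x_raw = 2.753 - 0.02*20.506 = 2.3429
y_raw = 2.0748 - 0.02*24.5984 = 1.5828
Step 3: Project onto [-2, 1].
x_proj = clip(2.3429) = 1.0
y_proj = clip(1.5828) = 1.0
Step 4: Evaluate f.
f(1.0, 1.0) = 28.0


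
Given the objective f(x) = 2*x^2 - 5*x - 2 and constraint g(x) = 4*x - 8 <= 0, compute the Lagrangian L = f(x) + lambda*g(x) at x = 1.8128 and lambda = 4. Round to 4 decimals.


Step 1: Evaluate f(x).
f(1.8128) = 2*1.8128^2 - 5*1.8128 - 2 = -4.4915
Step 2: Evaluate g(x).
g(1.8128) = 4*1.8128 - 8 = -0.7488
Step 3: Compute Lagrangian.
L = -4.4915 + 4*-0.7488 = -7.4867


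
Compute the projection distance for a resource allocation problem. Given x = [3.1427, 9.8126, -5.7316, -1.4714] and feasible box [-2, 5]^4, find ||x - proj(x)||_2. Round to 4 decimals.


Project each component onto [-2, 5].
clip(3.1427) = 3.1427, clip(9.8126) = 5.0, clip(-5.7316) = -2.0, clip(-1.4714) = -1.4714
Projection = [3.1427, 5.0, -2.0, -1.4714]
Squared diffs: [0.0, 23.1611, 13.9248, 0.0]
Distance = sqrt(37.0859) = 6.0898


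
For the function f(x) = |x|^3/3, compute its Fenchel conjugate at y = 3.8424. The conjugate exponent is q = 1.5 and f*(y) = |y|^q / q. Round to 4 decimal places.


The conjugate exponent q satisfies 1/p + 1/q = 1.
p = 3, so q = 3/(3 - 1) = 1.5
|y|^q = 3.8424^1.5 = 7.5319
f*(3.8424) = 7.5319 / 1.5 = 5.0213


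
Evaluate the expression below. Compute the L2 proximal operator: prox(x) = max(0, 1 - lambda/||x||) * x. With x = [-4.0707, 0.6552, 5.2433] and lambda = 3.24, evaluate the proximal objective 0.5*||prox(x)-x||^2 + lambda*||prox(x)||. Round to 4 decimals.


Step 1: Compute ||x||.
||x|| = 6.6702
Step 2: Compute scaling factor.
scale = max(0, 1 - 3.24/6.6702) = 0.5143
Step 3: prox(x) = [-2.0934, 0.3369, 2.6964]
||prox(x)|| = 3.4302
Step 4: Proximal objective.
0.5*||prox-x||^2 = 5.2488
lambda*||prox|| = 11.1138
Total = 16.3628


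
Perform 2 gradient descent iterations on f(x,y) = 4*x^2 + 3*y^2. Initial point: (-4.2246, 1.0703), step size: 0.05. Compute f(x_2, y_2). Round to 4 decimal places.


Gradient descent on f(x,y) = 4*x^2 + 3*y^2.
Starting point: (-4.2246, 1.0703), alpha = 0.05
Step 1: grad_x = 2*4*-4.2246 = -33.7968, grad_y = 2*3*1.0703 = 6.4218
  x_1 = -4.2246 - 0.05*-33.7968 = -2.5348
  y_1 = 1.0703 - 0.05*6.4218 = 0.7492
Step 2: grad_x = 2*4*-2.5348 = -20.2781, grad_y = 2*3*0.7492 = 4.4953
  x_2 = -2.5348 - 0.05*-20.2781 = -1.5209
  y_2 = 0.7492 - 0.05*4.4953 = 0.5244
f(-1.5209, 0.5244) = 4*(-1.5209)^2 + 3*0.5244^2 = 10.0771


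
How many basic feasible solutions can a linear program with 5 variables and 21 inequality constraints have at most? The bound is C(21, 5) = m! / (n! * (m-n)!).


Each vertex corresponds to some choice of n active constraints out of m, so the number of vertices is at most C(m, n) = m! / (n!(m-n)!).
m = 21, n = 5
Numerator: 21 * 20 * 19 * 18 * 17
Denominator: 5! = 120
C(21, 5) = 20349


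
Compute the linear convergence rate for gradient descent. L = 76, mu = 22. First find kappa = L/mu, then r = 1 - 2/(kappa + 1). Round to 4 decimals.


Step 1: Compute the condition number.
kappa = L/mu = 76/22 = 3.4545
Step 2: Compute the convergence rate.
r = 1 - 2/(kappa + 1) = 1 - 2*mu/(L + mu) = (L - mu)/(L + mu) = 54/98 = 0.551


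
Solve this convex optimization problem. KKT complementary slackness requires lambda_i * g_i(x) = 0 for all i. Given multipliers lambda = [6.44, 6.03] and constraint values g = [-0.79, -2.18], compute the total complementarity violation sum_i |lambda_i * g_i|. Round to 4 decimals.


KKT complementary slackness check:
lambda_1 * g_1 = 6.44 * -0.79 = -5.0876
lambda_2 * g_2 = 6.03 * -2.18 = -13.1454
Total violation = 5.0876 + 13.1454 = 18.233


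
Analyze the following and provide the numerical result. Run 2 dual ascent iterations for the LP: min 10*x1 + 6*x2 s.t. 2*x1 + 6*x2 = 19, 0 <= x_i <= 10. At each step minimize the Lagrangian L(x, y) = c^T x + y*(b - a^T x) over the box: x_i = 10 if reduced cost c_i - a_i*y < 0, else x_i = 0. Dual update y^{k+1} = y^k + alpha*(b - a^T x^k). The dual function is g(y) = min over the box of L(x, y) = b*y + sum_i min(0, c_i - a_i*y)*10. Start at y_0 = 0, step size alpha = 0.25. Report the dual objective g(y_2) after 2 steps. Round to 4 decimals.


Dual ascent for LP: min 10*x1 + 6*x2, 2*x1 + 6*x2 = 19, 0 <= x_i <= 10
Step 1: y^k = 0.0, reduced costs: (10.0, 6.0)
  x^k = (0.0, 0.0), subgradient = b - a^T x = 19.0
  y^{k+1} = 0.0 + 0.25*19.0 = 4.75
Step 2: y^k = 4.75, reduced costs: (0.5, -22.5)
  x^k = (0.0, 10.0), subgradient = b - a^T x = -41.0
  y^{k+1} = 4.75 + 0.25*-41.0 = -5.5
Dual objective at y_2 = -5.5: reduced costs (21.0, 39.0), box minimizer x = (0.0, 0.0)
g(y_2) = b*y + (c1 - a1*y)*x1 + (c2 - a2*y)*x2 = 19*(-5.5) + 21.0*0.0 + 39.0*0.0 = -104.5 + 0.0 + 0.0 = -104.5


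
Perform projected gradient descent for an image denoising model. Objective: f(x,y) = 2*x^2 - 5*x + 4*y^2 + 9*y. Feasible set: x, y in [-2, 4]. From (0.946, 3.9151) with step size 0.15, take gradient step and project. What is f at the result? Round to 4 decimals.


Step 1: Compute gradient at (0.946, 3.9151).
grad_x = 2*2*0.946 - 5 = -1.216
grad_y = 2*4*3.9151 + 9 = 40.3208
Step 2: Gradient step.
x_raw = 0.946 - 0.15*-1.216 = 1.1284
y_raw = 3.9151 - 0.15*40.3208 = -2.133
Step 3: Project onto [-2, 4].
x_proj = clip(1.1284) = 1.1284
y_proj = clip(-2.133) = -2.0
Step 4: Evaluate f.
f(1.1284, -2.0) = -5.0954


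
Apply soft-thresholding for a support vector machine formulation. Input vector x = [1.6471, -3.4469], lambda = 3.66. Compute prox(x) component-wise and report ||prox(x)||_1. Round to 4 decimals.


Soft-thresholding with lambda = 3.66:
prox(1.6471) = sign(1.6471)*max(|1.6471| - 3.66, 0) = 0.0
prox(-3.4469) = sign(-3.4469)*max(|-3.4469| - 3.66, 0) = 0.0
prox(x) = [0.0, 0.0]
||prox(x)||_1 = 0.0 + 0.0 = 0.0


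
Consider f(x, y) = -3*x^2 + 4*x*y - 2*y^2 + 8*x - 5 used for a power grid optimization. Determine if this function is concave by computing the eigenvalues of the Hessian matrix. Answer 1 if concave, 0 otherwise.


The Hessian of f(x,y) = -3*x^2 + 4*x*y - 2*y^2 + 8*x - 5 is:
H = [[-6, 4], [4, -4]]
Trace = -6 - 4 = -10
Determinant = -6*-4 - (4)^2 = 8
Discriminant = (-10)^2 - 4*8 = 68.0
Eigenvalues: lambda_1 = -9.1231, lambda_2 = -0.8769
The function is concave.

1


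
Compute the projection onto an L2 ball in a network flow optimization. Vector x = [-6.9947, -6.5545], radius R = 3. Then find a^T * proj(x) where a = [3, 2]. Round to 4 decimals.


Step 1: Compute ||x|| (intermediates to 6 decimals).
||x|| = sqrt((-6.9947)^2 + (-6.5545)^2) = 9.585786
Step 2: Project.
Since ||x|| > R, scale = R/||x|| = 3/9.585786 = 0.312963, proj(x) = scale * x
proj(x) = [-2.189082, -2.051316]
Step 3: Dot product.
a^T * proj(x) = 3*(-2.189082) + 2*(-2.051316) = -10.6699


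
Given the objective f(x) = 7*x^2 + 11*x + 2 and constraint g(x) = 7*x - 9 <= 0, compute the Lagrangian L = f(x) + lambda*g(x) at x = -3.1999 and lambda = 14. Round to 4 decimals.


Step 1: Evaluate f(x).
f(-3.1999) = 7*(-3.1999)^2 + 11*(-3.1999) + 2 = 38.4766
Step 2: Evaluate g(x).
g(-3.1999) = 7*-3.1999 - 9 = -31.3993
Step 3: Compute Lagrangian.
L = 38.4766 + 14*-31.3993 = -401.1136


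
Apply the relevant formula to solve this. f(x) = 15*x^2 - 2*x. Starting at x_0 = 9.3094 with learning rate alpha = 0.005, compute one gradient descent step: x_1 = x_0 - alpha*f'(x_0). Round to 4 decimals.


We compute the gradient at x_0 and apply the update.
f'(x) = 30*x - 2
f'(9.3094) = 30*9.3094 - 2 = 277.282
x_1 = 9.3094 - 0.005*277.282 = 7.923


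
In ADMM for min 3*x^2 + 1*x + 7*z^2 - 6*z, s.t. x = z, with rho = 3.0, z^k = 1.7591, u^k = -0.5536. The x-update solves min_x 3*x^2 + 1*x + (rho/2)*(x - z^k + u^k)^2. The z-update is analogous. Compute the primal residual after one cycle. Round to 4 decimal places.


ADMM iteration with rho = 3.0, z^k = 1.7591, u^k = -0.5536
Step 1: x-update.
Minimize 3*x^2 + 1*x + (3.0/2)*(x - 1.7591 - 0.5536)^2
FOC: (2*3 + 3.0)*x = -1 + 3.0*(1.7591 + 0.5536)
x^{k+1} = 0.6598
Step 2: z-update.
Minimize 7*z^2 - 6*z + (3.0/2)*(0.6598 - z - 0.5536)^2
FOC: (2*7 + 3.0)*z = 6 + 3.0*(0.6598 - 0.5536)
z^{k+1} = 0.3717
Step 3: u-update.
u^{k+1} = -0.5536 + 0.6598 - 0.3717 = -0.2655
Step 4: Primal residual = |0.6598 - 0.3717| = 0.2881


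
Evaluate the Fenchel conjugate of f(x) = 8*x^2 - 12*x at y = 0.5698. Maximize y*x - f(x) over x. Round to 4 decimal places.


f*(y) = sup_x {y*x - a*x^2 - b*x} = sup_x {(y-b)*x - a*x^2}
FOC: (y - b) - 2a*x = 0 => x* = (y - b)/(2a)
x* = (0.5698 + 12)/(2*8) = 0.7856
f*(0.5698) = (y-b)^2/(4a) = (0.5698 + 12)^2/(4*8)
= 157.9999/32 = 4.9375


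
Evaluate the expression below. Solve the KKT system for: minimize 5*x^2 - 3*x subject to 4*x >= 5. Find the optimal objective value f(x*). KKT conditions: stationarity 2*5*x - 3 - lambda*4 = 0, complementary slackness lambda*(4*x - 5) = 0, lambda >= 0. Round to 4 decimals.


Step 1: Try lambda = 0 (constraint inactive).
x_unc = 3/(2*5) = 0.3
Check: 4*0.3 = 1.2 < 5 -- violated!
Step 2: Constraint must be active: 4*x = 5
x* = 5/4 = 1.25
lambda = (2*5*1.25 - 3)/4 = 2.375
Step 3: Compute optimal value.
f(x*) = 5*1.25^2 - 3*1.25 = 4.0625


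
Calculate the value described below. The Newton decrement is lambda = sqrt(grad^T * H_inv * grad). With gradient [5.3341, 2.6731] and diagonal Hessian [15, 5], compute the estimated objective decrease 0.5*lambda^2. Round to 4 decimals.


Step 1: H is diagonal, so H^(-1) * g = [0.3556, 0.5346].
Step 2: g^T H^(-1) g = sum_i g_i^2 / H_ii
  = (5.3341)^2/15 + (2.6731)^2/5
  = 1.8968 + 1.4291 = 3.3259
Step 3: Objective decrease = 0.5 * g^T H^(-1) g = 1.663


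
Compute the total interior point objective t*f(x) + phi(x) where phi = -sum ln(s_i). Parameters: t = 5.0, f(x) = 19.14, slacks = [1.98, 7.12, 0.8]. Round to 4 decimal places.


Step 1: Compute log-barrier.
ln values: [0.6831, 1.9629, -0.2231]
phi = -(0.6831 + 1.9629 - 0.2231) = -2.4229
Step 2: Compute augmented objective.
t*f(x) = 5.0*19.14 = 95.7
Total = 95.7 - 2.4229 = 93.2771


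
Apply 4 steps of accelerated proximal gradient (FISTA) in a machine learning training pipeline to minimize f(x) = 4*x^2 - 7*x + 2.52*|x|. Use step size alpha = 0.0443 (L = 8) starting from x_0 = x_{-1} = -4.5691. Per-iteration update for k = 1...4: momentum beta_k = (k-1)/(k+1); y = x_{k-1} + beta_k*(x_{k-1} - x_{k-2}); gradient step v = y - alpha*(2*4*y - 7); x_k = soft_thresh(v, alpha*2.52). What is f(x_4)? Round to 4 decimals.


FISTA on f(x) = 4*x^2 - 7*x + 2.52*|x|
L = 8, alpha = 0.0443
Iteration 1: beta = 0.0, y = -4.5691 + 0.0*(-4.5691 + 4.5691) = -4.5691
  grad(y) = -43.5528, v = y - alpha*grad = -2.6397
  prox(v) = soft_thresh(-2.6397, 0.1116) = -2.5281
Iteration 2: beta = 0.3333, y = -2.5281 + 0.3333*(-2.5281 + 4.5691) = -1.8477
  grad(y) = -21.7819, v = y - alpha*grad = -0.8828
  prox(v) = soft_thresh(-0.8828, 0.1116) = -0.7712
Iteration 3: beta = 0.5, y = -0.7712 + 0.5*(-0.7712 + 2.5281) = 0.1073
  grad(y) = -6.1416, v = y - alpha*grad = 0.3794
  prox(v) = soft_thresh(0.3794, 0.1116) = 0.2677
Iteration 4: beta = 0.6, y = 0.2677 + 0.6*(0.2677 + 0.7712) = 0.8911
  grad(y) = 0.1286, v = y - alpha*grad = 0.8854
  prox(v) = soft_thresh(0.8854, 0.1116) = 0.7737
f(x_4) = 4*0.7737^2 - 7*0.7737 + 2.52*|0.7737| = -1.0717


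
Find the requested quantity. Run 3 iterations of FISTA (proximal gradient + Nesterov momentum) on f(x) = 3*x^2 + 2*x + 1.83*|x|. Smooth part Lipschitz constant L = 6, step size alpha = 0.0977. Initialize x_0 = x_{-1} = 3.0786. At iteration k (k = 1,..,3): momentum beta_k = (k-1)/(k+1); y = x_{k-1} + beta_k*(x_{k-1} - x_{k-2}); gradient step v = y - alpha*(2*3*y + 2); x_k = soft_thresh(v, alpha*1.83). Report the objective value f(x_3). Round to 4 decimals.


FISTA on f(x) = 3*x^2 + 2*x + 1.83*|x|
L = 6, alpha = 0.0977
Iteration 1: beta = 0.0, y = 3.0786 + 0.0*(3.0786 - 3.0786) = 3.0786
  grad(y) = 20.4716, v = y - alpha*grad = 1.0785
  prox(v) = soft_thresh(1.0785, 0.1788) = 0.8997
Iteration 2: beta = 0.3333, y = 0.8997 + 0.3333*(0.8997 - 3.0786) = 0.1734
  grad(y) = 3.0407, v = y - alpha*grad = -0.1236
  prox(v) = soft_thresh(-0.1236, 0.1788) = 0.0
Iteration 3: beta = 0.5, y = 0.0 + 0.5*(0.0 - 0.8997) = -0.4499
  grad(y) = -0.6992, v = y - alpha*grad = -0.3816
  prox(v) = soft_thresh(-0.3816, 0.1788) = -0.2028
f(x_3) = 3*(-0.2028)^2 + 2*(-0.2028) + 1.83*|-0.2028| = 0.0889


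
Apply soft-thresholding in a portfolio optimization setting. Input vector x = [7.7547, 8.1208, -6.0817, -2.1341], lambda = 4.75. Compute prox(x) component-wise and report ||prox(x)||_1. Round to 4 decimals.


Soft-thresholding with lambda = 4.75:
prox(7.7547) = sign(7.7547)*max(|7.7547| - 4.75, 0) = 3.0047
prox(8.1208) = sign(8.1208)*max(|8.1208| - 4.75, 0) = 3.3708
prox(-6.0817) = sign(-6.0817)*max(|-6.0817| - 4.75, 0) = -1.3317
prox(-2.1341) = sign(-2.1341)*max(|-2.1341| - 4.75, 0) = 0.0
prox(x) = [3.0047, 3.3708, -1.3317, 0.0]
||prox(x)||_1 = 3.0047 + 3.3708 + 1.3317 + 0.0 = 7.7072


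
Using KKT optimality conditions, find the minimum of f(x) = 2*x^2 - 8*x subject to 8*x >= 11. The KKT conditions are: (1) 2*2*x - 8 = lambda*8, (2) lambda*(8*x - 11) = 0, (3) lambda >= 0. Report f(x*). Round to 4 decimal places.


Step 1: Try lambda = 0 (constraint inactive).
Stationarity: 2*2*x - 8 = 0
x* = 8/(2*2) = 2.0
Check constraint: 8*2.0 = 16.0 >= 11 -- satisfied.
Step 2: Compute optimal value.
f(x*) = 2*2.0^2 - 8*2.0 = -8.0


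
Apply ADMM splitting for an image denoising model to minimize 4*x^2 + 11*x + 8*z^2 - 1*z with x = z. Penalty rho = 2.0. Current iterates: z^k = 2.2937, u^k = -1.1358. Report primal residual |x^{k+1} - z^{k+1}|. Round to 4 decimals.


ADMM iteration with rho = 2.0, z^k = 2.2937, u^k = -1.1358
Step 1: x-update.
Minimize 4*x^2 + 11*x + (2.0/2)*(x - 2.2937 - 1.1358)^2
FOC: (2*4 + 2.0)*x = -11 + 2.0*(2.2937 + 1.1358)
x^{k+1} = -0.4141
Step 2: z-update.
Minimize 8*z^2 - 1*z + (2.0/2)*(-0.4141 - z - 1.1358)^2
FOC: (2*8 + 2.0)*z = 1 + 2.0*(-0.4141 - 1.1358)
z^{k+1} = -0.1167
Step 3: u-update.
u^{k+1} = -1.1358 - 0.4141 + 0.1167 = -1.4332
Step 4: Primal residual = |-0.4141 + 0.1167| = 0.2974


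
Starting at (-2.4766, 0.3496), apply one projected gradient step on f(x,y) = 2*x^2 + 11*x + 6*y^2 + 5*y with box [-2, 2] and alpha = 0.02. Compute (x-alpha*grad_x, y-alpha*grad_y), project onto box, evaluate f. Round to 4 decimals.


Step 1: Compute gradient at (-2.4766, 0.3496).
grad_x = 2*2*-2.4766 + 11 = 1.0936
grad_y = 2*6*0.3496 + 5 = 9.1952
Step 2: Gradient step.
x_raw = -2.4766 - 0.02*1.0936 = -2.4985
y_raw = 0.3496 - 0.02*9.1952 = 0.1657
Step 3: Project onto [-2, 2].
x_proj = clip(-2.4985) = -2.0
y_proj = clip(0.1657) = 0.1657
Step 4: Evaluate f.
f(-2.0, 0.1657) = -13.0068


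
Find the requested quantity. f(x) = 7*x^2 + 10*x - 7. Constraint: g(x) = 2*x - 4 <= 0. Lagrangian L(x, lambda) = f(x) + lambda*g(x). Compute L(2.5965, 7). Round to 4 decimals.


Step 1: Evaluate f(x).
f(2.5965) = 7*2.5965^2 + 10*2.5965 - 7 = 66.1577
Step 2: Evaluate g(x).
g(2.5965) = 2*2.5965 - 4 = 1.193
Step 3: Compute Lagrangian.
L = 66.1577 + 7*1.193 = 74.5087


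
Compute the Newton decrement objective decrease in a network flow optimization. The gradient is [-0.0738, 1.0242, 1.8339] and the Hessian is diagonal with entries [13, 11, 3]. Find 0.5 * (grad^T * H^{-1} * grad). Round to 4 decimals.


Step 1: H is diagonal, so H^(-1) * g = [-0.0057, 0.0931, 0.6113].
Step 2: g^T H^(-1) g = sum_i g_i^2 / H_ii
  = (-0.0738)^2/13 + (1.0242)^2/11 + (1.8339)^2/3
  = 0.0004 + 0.0954 + 1.1211 = 1.2168
Step 3: Objective decrease = 0.5 * g^T H^(-1) g = 0.6084


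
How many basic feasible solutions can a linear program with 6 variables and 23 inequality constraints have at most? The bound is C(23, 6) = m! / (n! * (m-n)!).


Each vertex corresponds to some choice of n active constraints out of m, so the number of vertices is at most C(m, n) = m! / (n!(m-n)!).
m = 23, n = 6
Numerator: 23 * 22 * 21 * 20 * 19 * 18
Denominator: 6! = 720
C(23, 6) = 100947


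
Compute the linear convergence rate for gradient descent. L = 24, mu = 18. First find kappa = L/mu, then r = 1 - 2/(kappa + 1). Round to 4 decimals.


Step 1: Compute the condition number.
kappa = L/mu = 24/18 = 1.3333
Step 2: Compute the convergence rate.
r = 1 - 2/(kappa + 1) = 1 - 2*mu/(L + mu) = (L - mu)/(L + mu) = 6/42 = 0.1429


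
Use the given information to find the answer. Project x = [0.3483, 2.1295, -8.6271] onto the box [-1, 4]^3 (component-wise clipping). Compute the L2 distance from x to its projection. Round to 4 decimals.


Project each component onto [-1, 4].
clip(0.3483) = 0.3483, clip(2.1295) = 2.1295, clip(-8.6271) = -1.0
Projection = [0.3483, 2.1295, -1.0]
Squared diffs: [0.0, 0.0, 58.1727]
Distance = sqrt(58.1727) = 7.6271


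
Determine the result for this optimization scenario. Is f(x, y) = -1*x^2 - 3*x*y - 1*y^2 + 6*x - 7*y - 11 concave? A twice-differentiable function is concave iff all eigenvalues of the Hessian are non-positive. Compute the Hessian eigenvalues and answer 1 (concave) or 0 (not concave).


The Hessian of f(x,y) = -1*x^2 - 3*x*y - 1*y^2 + 6*x - 7*y - 11 is:
H = [[-2, -3], [-3, -2]]
Trace = -2 - 2 = -4
Determinant = -2*-2 - (-3)^2 = -5
Discriminant = (-4)^2 - 4*-5 = 36.0
Eigenvalues: lambda_1 = -5.0, lambda_2 = 1.0
The function is not concave.

0


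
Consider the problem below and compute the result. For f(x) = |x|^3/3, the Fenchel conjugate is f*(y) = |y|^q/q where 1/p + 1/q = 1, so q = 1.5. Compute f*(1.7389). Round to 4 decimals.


The conjugate exponent q satisfies 1/p + 1/q = 1.
p = 3, so q = 3/(3 - 1) = 1.5
|y|^q = 1.7389^1.5 = 2.293
f*(1.7389) = 2.293 / 1.5 = 1.5287


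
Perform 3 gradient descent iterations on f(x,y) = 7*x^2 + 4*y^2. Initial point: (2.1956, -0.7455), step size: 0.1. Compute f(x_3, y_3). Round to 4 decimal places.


Gradient descent on f(x,y) = 7*x^2 + 4*y^2.
Starting point: (2.1956, -0.7455), alpha = 0.1
Step 1: grad_x = 2*7*2.1956 = 30.7384, grad_y = 2*4*-0.7455 = -5.964
  x_1 = 2.1956 - 0.1*30.7384 = -0.8782
  y_1 = -0.7455 - 0.1*-5.964 = -0.1491
Step 2: grad_x = 2*7*-0.8782 = -12.2954, grad_y = 2*4*-0.1491 = -1.1928
  x_2 = -0.8782 - 0.1*-12.2954 = 0.3513
  y_2 = -0.1491 - 0.1*-1.1928 = -0.0298
Step 3: grad_x = 2*7*0.3513 = 4.9181, grad_y = 2*4*-0.0298 = -0.2386
  x_3 = 0.3513 - 0.1*4.9181 = -0.1405
  y_3 = -0.0298 - 0.1*-0.2386 = -0.006
f(-0.1405, -0.006) = 7*(-0.1405)^2 + 4*(-0.006)^2 = 0.1384
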